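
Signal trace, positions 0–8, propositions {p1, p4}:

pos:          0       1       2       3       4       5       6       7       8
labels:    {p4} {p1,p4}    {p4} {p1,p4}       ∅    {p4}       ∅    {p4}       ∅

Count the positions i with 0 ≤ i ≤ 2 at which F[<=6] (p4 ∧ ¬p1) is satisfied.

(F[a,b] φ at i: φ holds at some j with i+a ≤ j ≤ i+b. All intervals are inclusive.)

3

Evaluate at each i in [0,2]:
  i=0: ✓ (witness j=0)
  i=1: ✓ (witness j=2)
  i=2: ✓ (witness j=2)
Positions where it holds: {0, 1, 2} → 3.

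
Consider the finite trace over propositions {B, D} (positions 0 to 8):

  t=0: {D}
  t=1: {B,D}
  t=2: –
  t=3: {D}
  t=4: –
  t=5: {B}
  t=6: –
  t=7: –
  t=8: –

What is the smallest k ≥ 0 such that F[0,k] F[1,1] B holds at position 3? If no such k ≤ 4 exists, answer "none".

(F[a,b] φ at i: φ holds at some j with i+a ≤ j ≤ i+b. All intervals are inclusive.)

Scan j = 3,4,… for F[1,1] B:
  j=3: fails
  j=4: holds
First hit at j=4, so smallest k = 4-3 = 1.

1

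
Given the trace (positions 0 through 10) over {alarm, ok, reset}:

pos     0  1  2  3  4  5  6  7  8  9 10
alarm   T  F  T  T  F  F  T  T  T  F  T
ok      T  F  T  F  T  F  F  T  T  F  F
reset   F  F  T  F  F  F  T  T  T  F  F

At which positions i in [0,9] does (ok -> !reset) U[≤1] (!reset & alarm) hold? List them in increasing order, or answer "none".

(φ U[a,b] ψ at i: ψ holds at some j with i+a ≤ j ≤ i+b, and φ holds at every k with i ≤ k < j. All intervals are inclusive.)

Evaluate at each i in [0,9]:
  i=0: ✓ (rhs at j=0)
  i=1: ✗ (no rhs in [1,2])
  i=2: ✗ (lhs fails at k=2 before rhs at j=3)
  i=3: ✓ (rhs at j=3)
  i=4: ✗ (no rhs in [4,5])
  i=5: ✗ (no rhs in [5,6])
  i=6: ✗ (no rhs in [6,7])
  i=7: ✗ (no rhs in [7,8])
  i=8: ✗ (no rhs in [8,9])
  i=9: ✓ (rhs at j=10; lhs holds on [9,9])

0, 3, 9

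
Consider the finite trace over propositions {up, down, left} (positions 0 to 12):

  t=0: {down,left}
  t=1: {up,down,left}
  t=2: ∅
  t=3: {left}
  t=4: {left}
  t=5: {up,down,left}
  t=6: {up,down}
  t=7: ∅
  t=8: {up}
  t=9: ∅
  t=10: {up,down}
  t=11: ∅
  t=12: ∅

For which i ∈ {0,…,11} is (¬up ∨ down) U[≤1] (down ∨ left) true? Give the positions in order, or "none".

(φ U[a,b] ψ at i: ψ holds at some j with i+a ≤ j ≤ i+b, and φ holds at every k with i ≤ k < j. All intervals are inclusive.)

Evaluate at each i in [0,11]:
  i=0: ✓ (rhs at j=0)
  i=1: ✓ (rhs at j=1)
  i=2: ✓ (rhs at j=3; lhs holds on [2,2])
  i=3: ✓ (rhs at j=3)
  i=4: ✓ (rhs at j=4)
  i=5: ✓ (rhs at j=5)
  i=6: ✓ (rhs at j=6)
  i=7: ✗ (no rhs in [7,8])
  i=8: ✗ (no rhs in [8,9])
  i=9: ✓ (rhs at j=10; lhs holds on [9,9])
  i=10: ✓ (rhs at j=10)
  i=11: ✗ (no rhs in [11,12])

0, 1, 2, 3, 4, 5, 6, 9, 10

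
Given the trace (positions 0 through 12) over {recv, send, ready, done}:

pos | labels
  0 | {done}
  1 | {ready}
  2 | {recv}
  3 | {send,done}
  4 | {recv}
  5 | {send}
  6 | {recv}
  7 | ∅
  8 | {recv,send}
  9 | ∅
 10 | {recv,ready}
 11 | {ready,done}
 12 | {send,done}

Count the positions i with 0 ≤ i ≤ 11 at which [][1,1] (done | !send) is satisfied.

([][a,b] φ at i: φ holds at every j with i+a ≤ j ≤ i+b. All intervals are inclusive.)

10

Evaluate at each i in [0,11]:
  i=0: ✓ (all of [1,1])
  i=1: ✓ (all of [2,2])
  i=2: ✓ (all of [3,3])
  i=3: ✓ (all of [4,4])
  i=4: ✗ (fails at j=5)
  i=5: ✓ (all of [6,6])
  i=6: ✓ (all of [7,7])
  i=7: ✗ (fails at j=8)
  i=8: ✓ (all of [9,9])
  i=9: ✓ (all of [10,10])
  i=10: ✓ (all of [11,11])
  i=11: ✓ (all of [12,12])
Positions where it holds: {0, 1, 2, 3, 5, 6, 8, 9, 10, 11} → 10.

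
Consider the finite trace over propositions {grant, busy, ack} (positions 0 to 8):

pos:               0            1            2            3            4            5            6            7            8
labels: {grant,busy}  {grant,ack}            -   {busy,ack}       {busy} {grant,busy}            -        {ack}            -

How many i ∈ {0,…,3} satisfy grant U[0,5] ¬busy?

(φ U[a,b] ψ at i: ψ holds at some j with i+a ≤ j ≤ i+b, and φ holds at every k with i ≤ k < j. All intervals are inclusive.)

3

Evaluate at each i in [0,3]:
  i=0: ✓ (rhs at j=1; lhs holds on [0,0])
  i=1: ✓ (rhs at j=1)
  i=2: ✓ (rhs at j=2)
  i=3: ✗ (lhs fails at k=3 before rhs at j=6)
Positions where it holds: {0, 1, 2} → 3.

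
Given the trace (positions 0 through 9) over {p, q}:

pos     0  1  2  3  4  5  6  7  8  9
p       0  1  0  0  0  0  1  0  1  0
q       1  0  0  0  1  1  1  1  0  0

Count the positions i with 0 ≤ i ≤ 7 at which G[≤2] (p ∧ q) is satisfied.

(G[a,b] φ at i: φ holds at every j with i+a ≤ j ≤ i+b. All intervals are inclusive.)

0

Evaluate at each i in [0,7]:
  i=0: ✗ (fails at j=0)
  i=1: ✗ (fails at j=1)
  i=2: ✗ (fails at j=2)
  i=3: ✗ (fails at j=3)
  i=4: ✗ (fails at j=4)
  i=5: ✗ (fails at j=5)
  i=6: ✗ (fails at j=7)
  i=7: ✗ (fails at j=7)
Positions where it holds: {} → 0.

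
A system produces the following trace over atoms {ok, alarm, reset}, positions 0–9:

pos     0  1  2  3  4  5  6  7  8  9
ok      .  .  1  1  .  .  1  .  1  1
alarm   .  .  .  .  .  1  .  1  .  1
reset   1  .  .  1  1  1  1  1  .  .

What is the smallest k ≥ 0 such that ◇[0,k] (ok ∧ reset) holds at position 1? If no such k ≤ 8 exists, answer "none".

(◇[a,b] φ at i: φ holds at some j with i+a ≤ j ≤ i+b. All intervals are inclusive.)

2

Scan j = 1,2,… for (ok ∧ reset):
  j=1: fails
  j=2: fails
  j=3: holds
First hit at j=3, so smallest k = 3-1 = 2.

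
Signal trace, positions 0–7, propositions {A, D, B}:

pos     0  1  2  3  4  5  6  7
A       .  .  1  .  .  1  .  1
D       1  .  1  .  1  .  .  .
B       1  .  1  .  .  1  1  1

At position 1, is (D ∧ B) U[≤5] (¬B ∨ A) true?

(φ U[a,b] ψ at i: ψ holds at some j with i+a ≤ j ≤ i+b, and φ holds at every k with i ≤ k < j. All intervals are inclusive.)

True

Need some j in [1,6] with (¬B ∨ A), and (D ∧ B) at every k in [1,j-1].
  j=1: (¬B ∨ A) holds; no prefix to check → satisfied.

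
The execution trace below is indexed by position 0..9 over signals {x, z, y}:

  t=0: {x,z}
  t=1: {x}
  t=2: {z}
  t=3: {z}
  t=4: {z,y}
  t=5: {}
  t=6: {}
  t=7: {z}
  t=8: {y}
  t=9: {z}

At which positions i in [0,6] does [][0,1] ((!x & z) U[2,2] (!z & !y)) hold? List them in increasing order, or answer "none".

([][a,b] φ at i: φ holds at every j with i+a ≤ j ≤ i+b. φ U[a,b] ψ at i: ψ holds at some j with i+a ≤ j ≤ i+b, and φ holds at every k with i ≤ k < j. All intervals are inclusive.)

Evaluate at each i in [0,6]:
  i=0: ✗ (fails at j=0)
  i=1: ✗ (fails at j=1)
  i=2: ✗ (fails at j=2)
  i=3: ✗ (fails at j=4)
  i=4: ✗ (fails at j=4)
  i=5: ✗ (fails at j=5)
  i=6: ✗ (fails at j=6)

none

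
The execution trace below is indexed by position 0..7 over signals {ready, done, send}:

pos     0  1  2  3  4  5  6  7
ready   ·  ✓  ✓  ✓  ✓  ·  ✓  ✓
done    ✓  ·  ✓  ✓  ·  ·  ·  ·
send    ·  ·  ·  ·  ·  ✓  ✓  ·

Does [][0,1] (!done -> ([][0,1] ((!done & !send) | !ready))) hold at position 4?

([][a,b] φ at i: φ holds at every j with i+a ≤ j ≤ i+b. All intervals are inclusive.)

Does not hold

Check (!done -> ([][0,1] ((!done & !send) | !ready))) at every j in [4,5]:
  j=4: antecedent true; consequent holds on [4,5] → ✓
  j=5: antecedent true; consequent fails at 6 → ✗
Fails at j=5 → formula fails.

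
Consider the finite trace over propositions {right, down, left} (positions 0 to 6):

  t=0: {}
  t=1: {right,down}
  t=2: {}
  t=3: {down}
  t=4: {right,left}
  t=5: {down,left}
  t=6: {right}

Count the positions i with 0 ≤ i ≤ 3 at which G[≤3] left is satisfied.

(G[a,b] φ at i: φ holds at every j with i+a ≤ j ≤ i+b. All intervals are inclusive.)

0

Evaluate at each i in [0,3]:
  i=0: ✗ (fails at j=0)
  i=1: ✗ (fails at j=1)
  i=2: ✗ (fails at j=2)
  i=3: ✗ (fails at j=3)
Positions where it holds: {} → 0.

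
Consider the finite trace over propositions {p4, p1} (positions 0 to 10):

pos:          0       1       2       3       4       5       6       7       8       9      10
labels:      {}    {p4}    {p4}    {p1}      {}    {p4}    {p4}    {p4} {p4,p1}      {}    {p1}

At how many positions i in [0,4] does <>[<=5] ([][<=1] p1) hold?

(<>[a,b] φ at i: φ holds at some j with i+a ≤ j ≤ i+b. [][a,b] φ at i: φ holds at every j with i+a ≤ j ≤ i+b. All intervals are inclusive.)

0

Evaluate at each i in [0,4]:
  i=0: ✗ (none in [0,5])
  i=1: ✗ (none in [1,6])
  i=2: ✗ (none in [2,7])
  i=3: ✗ (none in [3,8])
  i=4: ✗ (none in [4,9])
Positions where it holds: {} → 0.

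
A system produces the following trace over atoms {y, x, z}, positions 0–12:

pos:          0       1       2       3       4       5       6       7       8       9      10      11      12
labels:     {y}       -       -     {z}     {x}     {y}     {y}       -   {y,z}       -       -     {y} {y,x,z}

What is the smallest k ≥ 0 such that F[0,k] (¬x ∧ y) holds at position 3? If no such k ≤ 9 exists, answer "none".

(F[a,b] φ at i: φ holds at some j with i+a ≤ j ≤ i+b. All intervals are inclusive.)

2

Scan j = 3,4,… for (¬x ∧ y):
  j=3: fails
  j=4: fails
  j=5: holds
First hit at j=5, so smallest k = 5-3 = 2.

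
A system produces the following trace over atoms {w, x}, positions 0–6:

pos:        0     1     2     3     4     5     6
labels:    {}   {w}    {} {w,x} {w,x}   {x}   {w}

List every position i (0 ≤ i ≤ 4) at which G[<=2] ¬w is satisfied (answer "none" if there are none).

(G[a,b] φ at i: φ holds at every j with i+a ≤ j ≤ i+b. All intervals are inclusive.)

none

Evaluate at each i in [0,4]:
  i=0: ✗ (fails at j=1)
  i=1: ✗ (fails at j=1)
  i=2: ✗ (fails at j=3)
  i=3: ✗ (fails at j=3)
  i=4: ✗ (fails at j=4)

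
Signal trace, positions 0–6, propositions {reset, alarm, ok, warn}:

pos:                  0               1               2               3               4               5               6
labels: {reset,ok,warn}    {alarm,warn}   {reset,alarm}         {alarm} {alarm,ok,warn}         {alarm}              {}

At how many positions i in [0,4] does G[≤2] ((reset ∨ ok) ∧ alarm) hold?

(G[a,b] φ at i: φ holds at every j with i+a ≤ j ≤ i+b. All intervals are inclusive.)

0

Evaluate at each i in [0,4]:
  i=0: ✗ (fails at j=0)
  i=1: ✗ (fails at j=1)
  i=2: ✗ (fails at j=3)
  i=3: ✗ (fails at j=3)
  i=4: ✗ (fails at j=5)
Positions where it holds: {} → 0.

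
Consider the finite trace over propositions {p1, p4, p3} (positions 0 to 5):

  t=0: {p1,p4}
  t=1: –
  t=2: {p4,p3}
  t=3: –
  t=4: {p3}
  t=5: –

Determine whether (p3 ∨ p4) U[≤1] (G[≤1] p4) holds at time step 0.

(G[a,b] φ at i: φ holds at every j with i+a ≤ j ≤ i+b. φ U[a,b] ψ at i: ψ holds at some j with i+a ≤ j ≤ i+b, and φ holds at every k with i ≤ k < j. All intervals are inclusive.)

No

Need some j in [0,1] with G[≤1] p4, and (p3 ∨ p4) at every k in [0,j-1].
  j=0: G[≤1] p4 — fails at 1.
  j=1: G[≤1] p4 — fails at 1.
No j in the window works → until fails.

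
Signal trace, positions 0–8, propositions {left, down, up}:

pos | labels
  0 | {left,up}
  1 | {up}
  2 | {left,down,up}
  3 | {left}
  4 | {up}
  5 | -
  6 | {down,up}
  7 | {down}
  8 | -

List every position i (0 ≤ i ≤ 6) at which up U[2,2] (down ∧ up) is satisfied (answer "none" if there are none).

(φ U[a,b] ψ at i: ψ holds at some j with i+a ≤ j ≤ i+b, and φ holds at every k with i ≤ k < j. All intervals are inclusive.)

0

Evaluate at each i in [0,6]:
  i=0: ✓ (rhs at j=2; lhs holds on [0,1])
  i=1: ✗ (no rhs in [3,3])
  i=2: ✗ (no rhs in [4,4])
  i=3: ✗ (no rhs in [5,5])
  i=4: ✗ (lhs fails at k=5 before rhs at j=6)
  i=5: ✗ (no rhs in [7,7])
  i=6: ✗ (no rhs in [8,8])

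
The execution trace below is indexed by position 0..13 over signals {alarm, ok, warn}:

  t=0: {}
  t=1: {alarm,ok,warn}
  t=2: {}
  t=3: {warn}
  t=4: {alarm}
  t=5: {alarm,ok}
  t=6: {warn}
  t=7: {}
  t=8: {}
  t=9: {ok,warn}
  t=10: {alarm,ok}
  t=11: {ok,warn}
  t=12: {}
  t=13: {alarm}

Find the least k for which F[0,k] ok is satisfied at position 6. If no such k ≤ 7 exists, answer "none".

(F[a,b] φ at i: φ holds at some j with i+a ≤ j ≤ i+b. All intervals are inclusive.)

3

Scan j = 6,7,… for ok:
  j=6: fails
  j=7: fails
  j=8: fails
  j=9: holds
First hit at j=9, so smallest k = 9-6 = 3.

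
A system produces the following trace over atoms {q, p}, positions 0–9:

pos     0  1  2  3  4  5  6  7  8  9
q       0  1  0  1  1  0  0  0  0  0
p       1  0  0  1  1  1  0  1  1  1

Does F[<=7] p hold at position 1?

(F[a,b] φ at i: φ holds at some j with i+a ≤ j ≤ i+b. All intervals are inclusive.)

Check p at each j in [1,8]:
  j=1: false
  j=2: false
  j=3: true
  j=4: true
  j=5: true
  j=6: false
  j=7: true
  j=8: true
Found at j=3 → formula holds.

Holds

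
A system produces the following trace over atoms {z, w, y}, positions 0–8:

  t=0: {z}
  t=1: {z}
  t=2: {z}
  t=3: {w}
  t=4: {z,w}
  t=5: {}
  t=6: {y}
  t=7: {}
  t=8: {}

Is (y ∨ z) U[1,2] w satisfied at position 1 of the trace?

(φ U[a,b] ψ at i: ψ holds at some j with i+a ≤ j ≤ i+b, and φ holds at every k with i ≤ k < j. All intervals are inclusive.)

Need some j in [2,3] with w, and (y ∨ z) at every k in [1,j-1].
  j=2: w false.
  j=3: w holds; (y ∨ z) holds at every k in [1,2] → satisfied.

True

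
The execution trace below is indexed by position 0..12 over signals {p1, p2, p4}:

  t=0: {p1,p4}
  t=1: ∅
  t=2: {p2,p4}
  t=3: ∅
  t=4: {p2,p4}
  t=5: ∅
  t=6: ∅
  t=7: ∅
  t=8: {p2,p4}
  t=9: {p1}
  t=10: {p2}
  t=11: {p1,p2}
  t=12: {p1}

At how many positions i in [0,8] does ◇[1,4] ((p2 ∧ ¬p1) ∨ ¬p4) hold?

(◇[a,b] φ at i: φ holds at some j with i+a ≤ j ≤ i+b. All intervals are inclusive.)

Evaluate at each i in [0,8]:
  i=0: ✓ (witness j=1)
  i=1: ✓ (witness j=2)
  i=2: ✓ (witness j=3)
  i=3: ✓ (witness j=4)
  i=4: ✓ (witness j=5)
  i=5: ✓ (witness j=6)
  i=6: ✓ (witness j=7)
  i=7: ✓ (witness j=8)
  i=8: ✓ (witness j=9)
Positions where it holds: {0, 1, 2, 3, 4, 5, 6, 7, 8} → 9.

9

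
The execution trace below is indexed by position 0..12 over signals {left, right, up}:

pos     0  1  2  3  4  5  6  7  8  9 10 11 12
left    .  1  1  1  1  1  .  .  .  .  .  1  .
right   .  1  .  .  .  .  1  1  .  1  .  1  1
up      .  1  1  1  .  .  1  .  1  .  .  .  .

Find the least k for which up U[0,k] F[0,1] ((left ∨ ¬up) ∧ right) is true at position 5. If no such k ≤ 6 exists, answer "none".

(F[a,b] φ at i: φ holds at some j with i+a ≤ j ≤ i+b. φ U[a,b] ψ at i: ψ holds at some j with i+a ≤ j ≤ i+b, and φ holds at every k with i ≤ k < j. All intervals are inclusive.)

none

Need earliest j ≥ 5 with F[0,1] ((left ∨ ¬up) ∧ right), and up at every k in [5,j-1].
  j=5: rhs fails.
  j=6: rhs holds but lhs fails at k=5.
  j=7: rhs holds but lhs fails at k=5.
  j=8: rhs holds but lhs fails at k=5.
  j=9: rhs holds but lhs fails at k=5.
  j=10: rhs holds but lhs fails at k=5.
  j=11: rhs holds but lhs fails at k=5.
No witness within the range → none.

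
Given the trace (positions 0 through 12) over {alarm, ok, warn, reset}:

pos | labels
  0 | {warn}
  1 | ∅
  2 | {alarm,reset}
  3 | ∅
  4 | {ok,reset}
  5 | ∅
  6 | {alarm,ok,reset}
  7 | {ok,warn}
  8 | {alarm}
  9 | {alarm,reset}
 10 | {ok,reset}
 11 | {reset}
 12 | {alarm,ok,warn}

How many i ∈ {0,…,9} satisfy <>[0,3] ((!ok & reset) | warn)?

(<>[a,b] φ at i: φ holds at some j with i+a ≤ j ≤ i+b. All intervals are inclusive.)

Evaluate at each i in [0,9]:
  i=0: ✓ (witness j=0)
  i=1: ✓ (witness j=2)
  i=2: ✓ (witness j=2)
  i=3: ✗ (none in [3,6])
  i=4: ✓ (witness j=7)
  i=5: ✓ (witness j=7)
  i=6: ✓ (witness j=7)
  i=7: ✓ (witness j=7)
  i=8: ✓ (witness j=9)
  i=9: ✓ (witness j=9)
Positions where it holds: {0, 1, 2, 4, 5, 6, 7, 8, 9} → 9.

9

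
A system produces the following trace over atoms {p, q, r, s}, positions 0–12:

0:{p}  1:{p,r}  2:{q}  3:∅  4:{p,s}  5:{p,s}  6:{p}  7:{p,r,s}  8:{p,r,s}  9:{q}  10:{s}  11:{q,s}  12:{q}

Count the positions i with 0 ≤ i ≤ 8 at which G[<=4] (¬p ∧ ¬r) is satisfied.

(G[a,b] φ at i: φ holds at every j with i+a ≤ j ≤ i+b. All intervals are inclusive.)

Evaluate at each i in [0,8]:
  i=0: ✗ (fails at j=0)
  i=1: ✗ (fails at j=1)
  i=2: ✗ (fails at j=4)
  i=3: ✗ (fails at j=4)
  i=4: ✗ (fails at j=4)
  i=5: ✗ (fails at j=5)
  i=6: ✗ (fails at j=6)
  i=7: ✗ (fails at j=7)
  i=8: ✗ (fails at j=8)
Positions where it holds: {} → 0.

0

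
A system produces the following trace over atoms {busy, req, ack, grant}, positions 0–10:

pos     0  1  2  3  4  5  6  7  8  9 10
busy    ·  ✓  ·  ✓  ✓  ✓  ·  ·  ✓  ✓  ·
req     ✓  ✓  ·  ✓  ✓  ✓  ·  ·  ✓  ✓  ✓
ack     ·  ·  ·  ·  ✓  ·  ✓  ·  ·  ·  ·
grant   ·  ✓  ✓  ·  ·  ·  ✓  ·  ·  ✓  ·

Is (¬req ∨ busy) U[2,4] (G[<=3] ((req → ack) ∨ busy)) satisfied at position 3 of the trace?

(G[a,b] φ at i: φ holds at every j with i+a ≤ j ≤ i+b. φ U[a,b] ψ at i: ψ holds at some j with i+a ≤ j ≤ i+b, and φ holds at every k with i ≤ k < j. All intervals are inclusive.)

Need some j in [5,7] with G[<=3] ((req → ack) ∨ busy), and (¬req ∨ busy) at every k in [3,j-1].
  j=5: G[<=3] ((req → ack) ∨ busy) holds; (¬req ∨ busy) holds at every k in [3,4] → satisfied.

Holds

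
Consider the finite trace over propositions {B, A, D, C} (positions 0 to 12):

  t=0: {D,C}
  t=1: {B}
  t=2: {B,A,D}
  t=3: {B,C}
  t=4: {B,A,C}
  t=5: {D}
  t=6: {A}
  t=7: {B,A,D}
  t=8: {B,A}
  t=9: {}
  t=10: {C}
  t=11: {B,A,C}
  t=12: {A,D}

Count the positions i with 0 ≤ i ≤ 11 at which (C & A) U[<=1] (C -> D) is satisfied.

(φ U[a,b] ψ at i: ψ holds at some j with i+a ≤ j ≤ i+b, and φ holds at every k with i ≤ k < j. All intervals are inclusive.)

Evaluate at each i in [0,11]:
  i=0: ✓ (rhs at j=0)
  i=1: ✓ (rhs at j=1)
  i=2: ✓ (rhs at j=2)
  i=3: ✗ (no rhs in [3,4])
  i=4: ✓ (rhs at j=5; lhs holds on [4,4])
  i=5: ✓ (rhs at j=5)
  i=6: ✓ (rhs at j=6)
  i=7: ✓ (rhs at j=7)
  i=8: ✓ (rhs at j=8)
  i=9: ✓ (rhs at j=9)
  i=10: ✗ (no rhs in [10,11])
  i=11: ✓ (rhs at j=12; lhs holds on [11,11])
Positions where it holds: {0, 1, 2, 4, 5, 6, 7, 8, 9, 11} → 10.

10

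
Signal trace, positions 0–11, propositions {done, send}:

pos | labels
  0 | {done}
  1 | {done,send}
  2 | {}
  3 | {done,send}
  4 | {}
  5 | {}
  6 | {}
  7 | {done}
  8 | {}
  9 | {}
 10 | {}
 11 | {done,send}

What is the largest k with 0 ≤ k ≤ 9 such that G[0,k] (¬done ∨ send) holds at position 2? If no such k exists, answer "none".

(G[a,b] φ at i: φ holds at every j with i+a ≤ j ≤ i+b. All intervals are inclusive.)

(¬done ∨ send) must hold from j=2 onward; find where it first fails.
  j=2: holds
  j=3: holds
  j=4: holds
  j=5: holds
  j=6: holds
  j=7: fails
Holds on [2,6], so largest k = 4.

4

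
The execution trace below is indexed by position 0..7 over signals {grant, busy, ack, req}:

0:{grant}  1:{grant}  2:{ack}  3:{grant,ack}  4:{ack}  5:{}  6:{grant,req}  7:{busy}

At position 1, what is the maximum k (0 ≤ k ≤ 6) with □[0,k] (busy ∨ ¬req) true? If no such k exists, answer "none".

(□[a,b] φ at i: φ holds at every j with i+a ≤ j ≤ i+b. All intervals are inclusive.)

(busy ∨ ¬req) must hold from j=1 onward; find where it first fails.
  j=1: holds
  j=2: holds
  j=3: holds
  j=4: holds
  j=5: holds
  j=6: fails
Holds on [1,5], so largest k = 4.

4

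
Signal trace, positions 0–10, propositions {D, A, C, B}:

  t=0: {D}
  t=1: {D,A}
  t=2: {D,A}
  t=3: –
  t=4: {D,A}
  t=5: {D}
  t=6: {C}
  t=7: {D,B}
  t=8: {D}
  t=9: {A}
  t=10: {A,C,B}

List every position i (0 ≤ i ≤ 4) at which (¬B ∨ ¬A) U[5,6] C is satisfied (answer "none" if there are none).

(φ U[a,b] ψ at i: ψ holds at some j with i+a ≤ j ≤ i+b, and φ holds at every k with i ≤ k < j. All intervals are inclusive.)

Evaluate at each i in [0,4]:
  i=0: ✓ (rhs at j=6; lhs holds on [0,5])
  i=1: ✓ (rhs at j=6; lhs holds on [1,5])
  i=2: ✗ (no rhs in [7,8])
  i=3: ✗ (no rhs in [8,9])
  i=4: ✓ (rhs at j=10; lhs holds on [4,9])

0, 1, 4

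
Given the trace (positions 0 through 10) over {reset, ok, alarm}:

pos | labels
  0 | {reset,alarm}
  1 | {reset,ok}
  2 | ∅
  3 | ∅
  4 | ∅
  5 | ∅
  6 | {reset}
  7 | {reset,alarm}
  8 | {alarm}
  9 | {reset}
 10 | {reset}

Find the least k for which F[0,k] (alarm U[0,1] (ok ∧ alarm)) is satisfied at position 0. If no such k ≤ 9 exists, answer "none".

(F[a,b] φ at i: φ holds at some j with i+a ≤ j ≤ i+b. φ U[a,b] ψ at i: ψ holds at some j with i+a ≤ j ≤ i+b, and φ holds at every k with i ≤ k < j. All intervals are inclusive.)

Scan j = 0,1,… for (alarm U[0,1] (ok ∧ alarm)):
  j=0: fails
  j=1: fails
  j=2: fails
  j=3: fails
  j=4: fails
  j=5: fails
  j=6: fails
  j=7: fails
  j=8: fails
  j=9: fails
No j in [0,9] satisfies it → none.

none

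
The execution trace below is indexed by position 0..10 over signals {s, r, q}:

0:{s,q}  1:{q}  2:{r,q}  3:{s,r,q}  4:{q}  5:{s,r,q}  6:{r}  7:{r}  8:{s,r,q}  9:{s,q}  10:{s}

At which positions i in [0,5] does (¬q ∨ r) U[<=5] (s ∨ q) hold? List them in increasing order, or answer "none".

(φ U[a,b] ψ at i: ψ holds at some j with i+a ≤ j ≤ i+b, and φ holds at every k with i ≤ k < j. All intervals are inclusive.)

Evaluate at each i in [0,5]:
  i=0: ✓ (rhs at j=0)
  i=1: ✓ (rhs at j=1)
  i=2: ✓ (rhs at j=2)
  i=3: ✓ (rhs at j=3)
  i=4: ✓ (rhs at j=4)
  i=5: ✓ (rhs at j=5)

0, 1, 2, 3, 4, 5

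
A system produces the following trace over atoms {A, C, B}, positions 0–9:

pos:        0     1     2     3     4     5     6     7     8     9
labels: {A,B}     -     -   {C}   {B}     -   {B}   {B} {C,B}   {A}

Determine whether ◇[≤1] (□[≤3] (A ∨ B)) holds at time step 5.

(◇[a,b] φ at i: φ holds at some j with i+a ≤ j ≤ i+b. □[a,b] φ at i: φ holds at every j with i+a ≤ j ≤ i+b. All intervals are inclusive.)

Check □[≤3] (A ∨ B) at each j in [5,6]:
  j=5: fails at 5
  j=6: holds on [6,9]
Found at j=6 → formula holds.

True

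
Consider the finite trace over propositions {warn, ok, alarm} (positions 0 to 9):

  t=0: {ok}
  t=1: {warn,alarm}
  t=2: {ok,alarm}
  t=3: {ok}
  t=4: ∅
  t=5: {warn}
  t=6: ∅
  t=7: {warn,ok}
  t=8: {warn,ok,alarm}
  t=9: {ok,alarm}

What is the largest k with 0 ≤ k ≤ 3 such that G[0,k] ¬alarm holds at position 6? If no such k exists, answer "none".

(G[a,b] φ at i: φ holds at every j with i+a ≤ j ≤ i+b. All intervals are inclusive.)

1

¬alarm must hold from j=6 onward; find where it first fails.
  j=6: holds
  j=7: holds
  j=8: fails
Holds on [6,7], so largest k = 1.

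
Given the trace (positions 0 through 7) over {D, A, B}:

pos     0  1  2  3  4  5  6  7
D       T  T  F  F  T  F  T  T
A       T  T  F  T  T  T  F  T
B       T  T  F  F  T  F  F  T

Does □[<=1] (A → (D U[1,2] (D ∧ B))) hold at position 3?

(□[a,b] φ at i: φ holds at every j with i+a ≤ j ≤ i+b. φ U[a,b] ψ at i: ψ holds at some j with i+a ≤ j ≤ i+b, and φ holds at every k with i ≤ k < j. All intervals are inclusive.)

Does not hold

Check (A → (D U[1,2] (D ∧ B))) at every j in [3,4]:
  j=3: antecedent true; consequent fails → ✗
  j=4: antecedent true; consequent fails → ✗
Fails at j=3 → formula fails.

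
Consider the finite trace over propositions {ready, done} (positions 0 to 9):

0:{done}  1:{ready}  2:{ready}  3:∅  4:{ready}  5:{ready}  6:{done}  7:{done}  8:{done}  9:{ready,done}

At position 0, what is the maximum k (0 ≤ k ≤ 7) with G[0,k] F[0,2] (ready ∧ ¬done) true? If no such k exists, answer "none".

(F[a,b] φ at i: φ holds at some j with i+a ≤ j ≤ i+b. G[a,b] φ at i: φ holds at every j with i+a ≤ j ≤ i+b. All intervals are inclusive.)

F[0,2] (ready ∧ ¬done) must hold from j=0 onward; find where it first fails.
  j=0: holds
  j=1: holds
  j=2: holds
  j=3: holds
  j=4: holds
  j=5: holds
  j=6: fails
Holds on [0,5], so largest k = 5.

5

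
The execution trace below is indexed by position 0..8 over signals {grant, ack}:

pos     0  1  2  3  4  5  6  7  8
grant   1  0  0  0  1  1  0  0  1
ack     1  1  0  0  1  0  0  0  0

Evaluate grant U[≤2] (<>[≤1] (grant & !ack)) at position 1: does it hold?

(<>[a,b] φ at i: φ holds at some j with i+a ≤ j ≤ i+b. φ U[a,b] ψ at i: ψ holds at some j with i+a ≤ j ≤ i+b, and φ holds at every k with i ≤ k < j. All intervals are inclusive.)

No

Need some j in [1,3] with <>[≤1] (grant & !ack), and grant at every k in [1,j-1].
  j=1: <>[≤1] (grant & !ack) — fails (none in [1,2]).
  j=2: <>[≤1] (grant & !ack) — fails (none in [2,3]).
  j=3: <>[≤1] (grant & !ack) — fails (none in [3,4]).
No j in the window works → until fails.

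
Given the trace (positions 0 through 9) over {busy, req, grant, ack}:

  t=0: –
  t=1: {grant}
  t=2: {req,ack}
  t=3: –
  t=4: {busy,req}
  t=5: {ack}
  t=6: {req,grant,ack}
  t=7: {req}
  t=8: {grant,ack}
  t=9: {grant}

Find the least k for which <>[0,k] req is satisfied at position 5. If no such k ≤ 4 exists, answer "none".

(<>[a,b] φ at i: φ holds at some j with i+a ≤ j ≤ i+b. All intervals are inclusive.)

Scan j = 5,6,… for req:
  j=5: fails
  j=6: holds
First hit at j=6, so smallest k = 6-5 = 1.

1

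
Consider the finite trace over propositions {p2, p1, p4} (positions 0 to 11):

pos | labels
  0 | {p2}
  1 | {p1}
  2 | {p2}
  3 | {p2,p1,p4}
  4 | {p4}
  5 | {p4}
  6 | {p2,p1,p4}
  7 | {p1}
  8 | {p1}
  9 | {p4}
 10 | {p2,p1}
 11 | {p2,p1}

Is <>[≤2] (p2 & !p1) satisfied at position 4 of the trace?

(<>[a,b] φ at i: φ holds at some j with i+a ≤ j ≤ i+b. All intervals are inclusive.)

False

Check (p2 & !p1) at each j in [4,6]:
  j=4: false
  j=5: false
  j=6: false
No position in the window satisfies it → formula fails.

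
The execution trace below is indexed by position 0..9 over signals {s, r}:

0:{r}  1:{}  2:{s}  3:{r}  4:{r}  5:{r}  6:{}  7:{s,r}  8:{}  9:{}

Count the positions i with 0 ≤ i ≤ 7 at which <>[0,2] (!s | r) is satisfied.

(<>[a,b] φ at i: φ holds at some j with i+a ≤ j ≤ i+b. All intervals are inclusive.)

8

Evaluate at each i in [0,7]:
  i=0: ✓ (witness j=0)
  i=1: ✓ (witness j=1)
  i=2: ✓ (witness j=3)
  i=3: ✓ (witness j=3)
  i=4: ✓ (witness j=4)
  i=5: ✓ (witness j=5)
  i=6: ✓ (witness j=6)
  i=7: ✓ (witness j=7)
Positions where it holds: {0, 1, 2, 3, 4, 5, 6, 7} → 8.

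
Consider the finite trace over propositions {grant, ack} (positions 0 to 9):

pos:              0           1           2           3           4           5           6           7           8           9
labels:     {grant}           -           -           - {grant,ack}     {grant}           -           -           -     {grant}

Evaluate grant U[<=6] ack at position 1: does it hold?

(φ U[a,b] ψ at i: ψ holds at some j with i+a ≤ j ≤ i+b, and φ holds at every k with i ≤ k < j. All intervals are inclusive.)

Does not hold

Need some j in [1,7] with ack, and grant at every k in [1,j-1].
  j=1: ack false.
  j=2: ack false.
  j=3: ack false.
  j=4: ack holds, but grant fails at k=1 → not this j.
  j=5: ack false.
  j=6: ack false.
  j=7: ack false.
No j in the window works → until fails.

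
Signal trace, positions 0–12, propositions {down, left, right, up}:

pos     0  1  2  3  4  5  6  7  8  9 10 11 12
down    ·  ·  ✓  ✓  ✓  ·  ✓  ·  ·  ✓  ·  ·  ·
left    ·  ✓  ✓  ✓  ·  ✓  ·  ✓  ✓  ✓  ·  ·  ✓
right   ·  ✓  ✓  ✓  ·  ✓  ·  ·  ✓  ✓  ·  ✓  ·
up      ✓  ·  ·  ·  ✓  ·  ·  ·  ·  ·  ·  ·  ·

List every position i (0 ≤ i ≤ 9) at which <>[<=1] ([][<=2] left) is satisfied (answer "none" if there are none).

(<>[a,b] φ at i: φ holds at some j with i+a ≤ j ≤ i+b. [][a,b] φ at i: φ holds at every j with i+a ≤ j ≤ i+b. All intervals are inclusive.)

0, 1, 6, 7

Evaluate at each i in [0,9]:
  i=0: ✓ (witness j=1)
  i=1: ✓ (witness j=1)
  i=2: ✗ (none in [2,3])
  i=3: ✗ (none in [3,4])
  i=4: ✗ (none in [4,5])
  i=5: ✗ (none in [5,6])
  i=6: ✓ (witness j=7)
  i=7: ✓ (witness j=7)
  i=8: ✗ (none in [8,9])
  i=9: ✗ (none in [9,10])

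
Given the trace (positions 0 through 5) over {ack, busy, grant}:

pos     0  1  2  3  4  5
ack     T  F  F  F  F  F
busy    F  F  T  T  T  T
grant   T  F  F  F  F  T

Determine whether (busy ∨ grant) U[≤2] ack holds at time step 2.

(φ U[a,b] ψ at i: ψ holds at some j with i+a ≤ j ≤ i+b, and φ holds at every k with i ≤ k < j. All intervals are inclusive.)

False

Need some j in [2,4] with ack, and (busy ∨ grant) at every k in [2,j-1].
  j=2: ack false.
  j=3: ack false.
  j=4: ack false.
No j in the window works → until fails.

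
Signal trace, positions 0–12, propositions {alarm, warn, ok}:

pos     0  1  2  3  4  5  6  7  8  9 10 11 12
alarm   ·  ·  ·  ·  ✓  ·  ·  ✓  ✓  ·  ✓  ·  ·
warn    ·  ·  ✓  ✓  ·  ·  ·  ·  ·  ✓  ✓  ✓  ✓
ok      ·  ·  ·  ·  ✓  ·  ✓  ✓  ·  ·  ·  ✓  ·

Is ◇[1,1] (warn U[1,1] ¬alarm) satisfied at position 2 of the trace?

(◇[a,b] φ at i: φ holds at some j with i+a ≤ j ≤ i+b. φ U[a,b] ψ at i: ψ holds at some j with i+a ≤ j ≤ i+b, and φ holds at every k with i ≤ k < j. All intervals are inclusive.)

Check (warn U[1,1] ¬alarm) at each j in [3,3]:
  j=3: fails
No position in the window satisfies it → formula fails.

False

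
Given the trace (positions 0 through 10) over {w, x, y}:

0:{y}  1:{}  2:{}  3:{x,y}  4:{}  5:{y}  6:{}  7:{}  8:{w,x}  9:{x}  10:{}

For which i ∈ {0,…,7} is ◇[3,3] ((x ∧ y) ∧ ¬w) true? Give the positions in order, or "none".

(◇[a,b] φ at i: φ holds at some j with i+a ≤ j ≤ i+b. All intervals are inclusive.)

Evaluate at each i in [0,7]:
  i=0: ✓ (witness j=3)
  i=1: ✗ (none in [4,4])
  i=2: ✗ (none in [5,5])
  i=3: ✗ (none in [6,6])
  i=4: ✗ (none in [7,7])
  i=5: ✗ (none in [8,8])
  i=6: ✗ (none in [9,9])
  i=7: ✗ (none in [10,10])

0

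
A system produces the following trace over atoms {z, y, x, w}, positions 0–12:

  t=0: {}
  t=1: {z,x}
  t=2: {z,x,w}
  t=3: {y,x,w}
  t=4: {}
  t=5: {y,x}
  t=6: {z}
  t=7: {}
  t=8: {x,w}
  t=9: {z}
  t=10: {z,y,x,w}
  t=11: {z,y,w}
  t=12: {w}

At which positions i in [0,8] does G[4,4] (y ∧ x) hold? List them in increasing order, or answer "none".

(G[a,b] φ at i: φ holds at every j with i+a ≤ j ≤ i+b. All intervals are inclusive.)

1, 6

Evaluate at each i in [0,8]:
  i=0: ✗ (fails at j=4)
  i=1: ✓ (all of [5,5])
  i=2: ✗ (fails at j=6)
  i=3: ✗ (fails at j=7)
  i=4: ✗ (fails at j=8)
  i=5: ✗ (fails at j=9)
  i=6: ✓ (all of [10,10])
  i=7: ✗ (fails at j=11)
  i=8: ✗ (fails at j=12)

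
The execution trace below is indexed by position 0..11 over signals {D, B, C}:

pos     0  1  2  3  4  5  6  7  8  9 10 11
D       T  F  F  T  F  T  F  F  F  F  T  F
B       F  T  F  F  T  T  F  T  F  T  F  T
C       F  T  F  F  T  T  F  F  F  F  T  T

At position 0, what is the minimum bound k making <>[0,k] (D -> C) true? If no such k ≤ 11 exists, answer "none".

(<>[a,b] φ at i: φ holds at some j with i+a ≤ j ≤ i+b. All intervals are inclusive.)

Scan j = 0,1,… for (D -> C):
  j=0: fails
  j=1: holds
First hit at j=1, so smallest k = 1-0 = 1.

1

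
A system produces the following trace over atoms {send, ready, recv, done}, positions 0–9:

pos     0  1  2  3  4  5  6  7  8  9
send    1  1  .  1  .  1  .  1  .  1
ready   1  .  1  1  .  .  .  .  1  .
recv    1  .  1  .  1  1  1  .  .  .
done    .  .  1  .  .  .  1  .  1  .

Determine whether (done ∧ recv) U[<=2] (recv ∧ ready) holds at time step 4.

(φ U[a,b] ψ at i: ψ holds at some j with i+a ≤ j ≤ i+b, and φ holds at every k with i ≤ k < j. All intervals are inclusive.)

Does not hold

Need some j in [4,6] with (recv ∧ ready), and (done ∧ recv) at every k in [4,j-1].
  j=4: (recv ∧ ready) false.
  j=5: (recv ∧ ready) false.
  j=6: (recv ∧ ready) false.
No j in the window works → until fails.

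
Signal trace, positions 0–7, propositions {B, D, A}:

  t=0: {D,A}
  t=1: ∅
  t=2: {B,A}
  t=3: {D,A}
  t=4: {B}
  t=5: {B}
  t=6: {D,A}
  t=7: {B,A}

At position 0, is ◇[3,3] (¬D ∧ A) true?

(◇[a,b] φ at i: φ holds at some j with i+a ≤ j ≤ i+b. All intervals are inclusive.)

No

Check (¬D ∧ A) at each j in [3,3]:
  j=3: false
No position in the window satisfies it → formula fails.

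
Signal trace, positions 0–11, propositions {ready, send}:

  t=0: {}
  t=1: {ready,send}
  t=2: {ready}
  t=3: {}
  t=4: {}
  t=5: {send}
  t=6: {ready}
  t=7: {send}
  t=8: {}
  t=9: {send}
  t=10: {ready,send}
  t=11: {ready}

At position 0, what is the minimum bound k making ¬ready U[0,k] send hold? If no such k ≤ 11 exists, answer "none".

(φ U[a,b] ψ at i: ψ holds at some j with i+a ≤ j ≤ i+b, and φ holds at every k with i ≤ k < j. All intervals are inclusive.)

Need earliest j ≥ 0 with send, and ¬ready at every k in [0,j-1].
  j=0: rhs fails.
  j=1: rhs holds; lhs holds on [0,0]. k = 1.

1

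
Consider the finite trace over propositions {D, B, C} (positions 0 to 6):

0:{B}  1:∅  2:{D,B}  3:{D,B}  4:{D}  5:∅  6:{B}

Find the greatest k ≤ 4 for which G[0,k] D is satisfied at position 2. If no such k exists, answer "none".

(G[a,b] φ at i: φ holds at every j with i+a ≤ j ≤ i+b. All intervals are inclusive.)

2

D must hold from j=2 onward; find where it first fails.
  j=2: holds
  j=3: holds
  j=4: holds
  j=5: fails
Holds on [2,4], so largest k = 2.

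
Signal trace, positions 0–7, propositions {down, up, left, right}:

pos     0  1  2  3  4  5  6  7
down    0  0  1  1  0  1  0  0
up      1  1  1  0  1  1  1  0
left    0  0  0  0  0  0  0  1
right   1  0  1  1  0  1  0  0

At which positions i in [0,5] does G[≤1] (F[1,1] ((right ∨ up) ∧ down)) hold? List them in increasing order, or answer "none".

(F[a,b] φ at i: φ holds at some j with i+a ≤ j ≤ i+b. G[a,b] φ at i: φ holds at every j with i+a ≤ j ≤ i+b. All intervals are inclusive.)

Evaluate at each i in [0,5]:
  i=0: ✗ (fails at j=0)
  i=1: ✓ (all of [1,2])
  i=2: ✗ (fails at j=3)
  i=3: ✗ (fails at j=3)
  i=4: ✗ (fails at j=5)
  i=5: ✗ (fails at j=5)

1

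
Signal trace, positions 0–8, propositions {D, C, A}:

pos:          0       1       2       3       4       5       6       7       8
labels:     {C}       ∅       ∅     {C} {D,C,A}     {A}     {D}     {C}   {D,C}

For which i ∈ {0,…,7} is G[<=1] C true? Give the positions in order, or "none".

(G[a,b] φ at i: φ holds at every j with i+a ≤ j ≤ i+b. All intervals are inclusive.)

Evaluate at each i in [0,7]:
  i=0: ✗ (fails at j=1)
  i=1: ✗ (fails at j=1)
  i=2: ✗ (fails at j=2)
  i=3: ✓ (all of [3,4])
  i=4: ✗ (fails at j=5)
  i=5: ✗ (fails at j=5)
  i=6: ✗ (fails at j=6)
  i=7: ✓ (all of [7,8])

3, 7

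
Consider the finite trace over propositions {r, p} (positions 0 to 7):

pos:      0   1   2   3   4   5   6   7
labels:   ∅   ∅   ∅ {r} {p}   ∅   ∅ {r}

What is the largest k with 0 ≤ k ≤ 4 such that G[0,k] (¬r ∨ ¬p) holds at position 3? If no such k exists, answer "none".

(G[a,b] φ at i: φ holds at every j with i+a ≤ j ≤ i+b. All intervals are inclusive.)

(¬r ∨ ¬p) must hold from j=3 onward; find where it first fails.
  j=3: holds
  j=4: holds
  j=5: holds
  j=6: holds
  j=7: holds
Holds through j=7; largest k = 4.

4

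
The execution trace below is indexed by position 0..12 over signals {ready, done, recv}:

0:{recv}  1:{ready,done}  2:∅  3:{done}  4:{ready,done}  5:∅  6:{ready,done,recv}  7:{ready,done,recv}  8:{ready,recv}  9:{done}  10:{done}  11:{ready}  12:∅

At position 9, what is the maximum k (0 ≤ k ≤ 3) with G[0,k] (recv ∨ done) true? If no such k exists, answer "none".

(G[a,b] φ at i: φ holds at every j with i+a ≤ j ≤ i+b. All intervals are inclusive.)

1

(recv ∨ done) must hold from j=9 onward; find where it first fails.
  j=9: holds
  j=10: holds
  j=11: fails
Holds on [9,10], so largest k = 1.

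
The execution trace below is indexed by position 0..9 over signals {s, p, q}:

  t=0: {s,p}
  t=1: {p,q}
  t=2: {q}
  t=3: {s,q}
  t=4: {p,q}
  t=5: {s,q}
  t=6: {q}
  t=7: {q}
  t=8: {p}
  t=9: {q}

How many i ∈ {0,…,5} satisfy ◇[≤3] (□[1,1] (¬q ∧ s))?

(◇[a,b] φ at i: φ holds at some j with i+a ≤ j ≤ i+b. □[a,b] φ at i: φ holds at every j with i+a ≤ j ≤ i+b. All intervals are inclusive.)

Evaluate at each i in [0,5]:
  i=0: ✗ (none in [0,3])
  i=1: ✗ (none in [1,4])
  i=2: ✗ (none in [2,5])
  i=3: ✗ (none in [3,6])
  i=4: ✗ (none in [4,7])
  i=5: ✗ (none in [5,8])
Positions where it holds: {} → 0.

0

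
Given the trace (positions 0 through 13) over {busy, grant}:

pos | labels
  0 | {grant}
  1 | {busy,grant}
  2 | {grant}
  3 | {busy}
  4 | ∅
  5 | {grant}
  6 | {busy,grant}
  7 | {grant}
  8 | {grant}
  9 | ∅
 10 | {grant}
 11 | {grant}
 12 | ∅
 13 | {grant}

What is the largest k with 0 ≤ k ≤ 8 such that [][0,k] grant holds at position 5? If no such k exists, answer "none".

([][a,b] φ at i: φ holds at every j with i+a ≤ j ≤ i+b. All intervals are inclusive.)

3

grant must hold from j=5 onward; find where it first fails.
  j=5: holds
  j=6: holds
  j=7: holds
  j=8: holds
  j=9: fails
Holds on [5,8], so largest k = 3.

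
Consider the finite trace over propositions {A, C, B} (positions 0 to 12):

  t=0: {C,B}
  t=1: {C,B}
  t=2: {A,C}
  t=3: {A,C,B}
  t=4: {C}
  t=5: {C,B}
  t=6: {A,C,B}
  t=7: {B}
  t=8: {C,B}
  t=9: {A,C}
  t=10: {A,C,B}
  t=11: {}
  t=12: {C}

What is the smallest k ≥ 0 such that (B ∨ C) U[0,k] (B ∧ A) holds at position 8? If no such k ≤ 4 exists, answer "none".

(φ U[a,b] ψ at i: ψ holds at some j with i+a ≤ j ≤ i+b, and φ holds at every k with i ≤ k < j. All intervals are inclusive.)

Need earliest j ≥ 8 with (B ∧ A), and (B ∨ C) at every k in [8,j-1].
  j=8: rhs fails.
  j=9: rhs fails.
  j=10: rhs holds; lhs holds on [8,9]. k = 2.

2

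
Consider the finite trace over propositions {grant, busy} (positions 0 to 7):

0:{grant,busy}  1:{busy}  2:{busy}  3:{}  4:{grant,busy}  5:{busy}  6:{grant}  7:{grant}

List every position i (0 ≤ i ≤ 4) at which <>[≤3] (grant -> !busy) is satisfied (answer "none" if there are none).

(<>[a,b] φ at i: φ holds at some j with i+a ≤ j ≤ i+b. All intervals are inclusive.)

Evaluate at each i in [0,4]:
  i=0: ✓ (witness j=1)
  i=1: ✓ (witness j=1)
  i=2: ✓ (witness j=2)
  i=3: ✓ (witness j=3)
  i=4: ✓ (witness j=5)

0, 1, 2, 3, 4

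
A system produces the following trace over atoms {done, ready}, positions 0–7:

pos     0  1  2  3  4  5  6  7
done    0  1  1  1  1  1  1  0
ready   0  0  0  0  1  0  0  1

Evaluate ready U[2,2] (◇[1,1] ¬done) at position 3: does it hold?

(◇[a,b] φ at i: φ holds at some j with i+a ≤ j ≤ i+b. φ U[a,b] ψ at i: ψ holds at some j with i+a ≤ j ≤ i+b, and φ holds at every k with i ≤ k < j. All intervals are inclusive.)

Need some j in [5,5] with ◇[1,1] ¬done, and ready at every k in [3,j-1].
  j=5: ◇[1,1] ¬done — fails (none in [6,6]).
No j in the window works → until fails.

False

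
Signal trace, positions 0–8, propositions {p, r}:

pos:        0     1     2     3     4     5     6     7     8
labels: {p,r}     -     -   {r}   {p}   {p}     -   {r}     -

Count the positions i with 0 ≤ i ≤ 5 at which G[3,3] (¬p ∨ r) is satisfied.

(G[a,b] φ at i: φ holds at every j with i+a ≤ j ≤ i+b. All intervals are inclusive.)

Evaluate at each i in [0,5]:
  i=0: ✓ (all of [3,3])
  i=1: ✗ (fails at j=4)
  i=2: ✗ (fails at j=5)
  i=3: ✓ (all of [6,6])
  i=4: ✓ (all of [7,7])
  i=5: ✓ (all of [8,8])
Positions where it holds: {0, 3, 4, 5} → 4.

4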